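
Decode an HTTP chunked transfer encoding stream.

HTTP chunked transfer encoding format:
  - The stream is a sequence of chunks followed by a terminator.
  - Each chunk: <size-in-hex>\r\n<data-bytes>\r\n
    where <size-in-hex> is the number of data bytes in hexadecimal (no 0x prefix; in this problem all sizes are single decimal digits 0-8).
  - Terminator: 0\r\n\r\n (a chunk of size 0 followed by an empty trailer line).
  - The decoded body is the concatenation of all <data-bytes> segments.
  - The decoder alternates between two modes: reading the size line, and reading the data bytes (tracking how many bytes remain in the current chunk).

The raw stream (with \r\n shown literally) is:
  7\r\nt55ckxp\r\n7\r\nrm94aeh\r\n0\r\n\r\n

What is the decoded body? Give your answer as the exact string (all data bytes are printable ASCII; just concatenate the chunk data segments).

Answer: t55ckxprm94aeh

Derivation:
Chunk 1: stream[0..1]='7' size=0x7=7, data at stream[3..10]='t55ckxp' -> body[0..7], body so far='t55ckxp'
Chunk 2: stream[12..13]='7' size=0x7=7, data at stream[15..22]='rm94aeh' -> body[7..14], body so far='t55ckxprm94aeh'
Chunk 3: stream[24..25]='0' size=0 (terminator). Final body='t55ckxprm94aeh' (14 bytes)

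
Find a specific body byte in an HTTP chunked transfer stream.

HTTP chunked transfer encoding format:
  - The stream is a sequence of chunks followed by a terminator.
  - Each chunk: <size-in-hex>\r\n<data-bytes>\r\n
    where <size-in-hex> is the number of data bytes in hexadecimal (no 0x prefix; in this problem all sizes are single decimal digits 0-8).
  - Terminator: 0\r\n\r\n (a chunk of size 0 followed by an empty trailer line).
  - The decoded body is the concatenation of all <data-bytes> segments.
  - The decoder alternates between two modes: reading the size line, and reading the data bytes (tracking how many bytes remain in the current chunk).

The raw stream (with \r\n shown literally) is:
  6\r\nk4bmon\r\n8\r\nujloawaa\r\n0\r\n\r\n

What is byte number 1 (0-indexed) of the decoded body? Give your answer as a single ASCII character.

Chunk 1: stream[0..1]='6' size=0x6=6, data at stream[3..9]='k4bmon' -> body[0..6], body so far='k4bmon'
Chunk 2: stream[11..12]='8' size=0x8=8, data at stream[14..22]='ujloawaa' -> body[6..14], body so far='k4bmonujloawaa'
Chunk 3: stream[24..25]='0' size=0 (terminator). Final body='k4bmonujloawaa' (14 bytes)
Body byte 1 = '4'

Answer: 4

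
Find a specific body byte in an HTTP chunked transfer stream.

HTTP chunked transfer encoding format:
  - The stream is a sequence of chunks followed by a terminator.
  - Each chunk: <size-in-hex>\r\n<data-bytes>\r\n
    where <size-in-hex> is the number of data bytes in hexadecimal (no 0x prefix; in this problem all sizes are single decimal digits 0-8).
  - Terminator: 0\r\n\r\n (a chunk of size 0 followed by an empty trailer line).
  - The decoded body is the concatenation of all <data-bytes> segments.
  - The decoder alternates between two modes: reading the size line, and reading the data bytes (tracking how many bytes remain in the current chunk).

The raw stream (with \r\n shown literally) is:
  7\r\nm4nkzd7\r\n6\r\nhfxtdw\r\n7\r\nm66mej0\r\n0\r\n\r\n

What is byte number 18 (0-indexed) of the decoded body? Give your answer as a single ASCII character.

Answer: j

Derivation:
Chunk 1: stream[0..1]='7' size=0x7=7, data at stream[3..10]='m4nkzd7' -> body[0..7], body so far='m4nkzd7'
Chunk 2: stream[12..13]='6' size=0x6=6, data at stream[15..21]='hfxtdw' -> body[7..13], body so far='m4nkzd7hfxtdw'
Chunk 3: stream[23..24]='7' size=0x7=7, data at stream[26..33]='m66mej0' -> body[13..20], body so far='m4nkzd7hfxtdwm66mej0'
Chunk 4: stream[35..36]='0' size=0 (terminator). Final body='m4nkzd7hfxtdwm66mej0' (20 bytes)
Body byte 18 = 'j'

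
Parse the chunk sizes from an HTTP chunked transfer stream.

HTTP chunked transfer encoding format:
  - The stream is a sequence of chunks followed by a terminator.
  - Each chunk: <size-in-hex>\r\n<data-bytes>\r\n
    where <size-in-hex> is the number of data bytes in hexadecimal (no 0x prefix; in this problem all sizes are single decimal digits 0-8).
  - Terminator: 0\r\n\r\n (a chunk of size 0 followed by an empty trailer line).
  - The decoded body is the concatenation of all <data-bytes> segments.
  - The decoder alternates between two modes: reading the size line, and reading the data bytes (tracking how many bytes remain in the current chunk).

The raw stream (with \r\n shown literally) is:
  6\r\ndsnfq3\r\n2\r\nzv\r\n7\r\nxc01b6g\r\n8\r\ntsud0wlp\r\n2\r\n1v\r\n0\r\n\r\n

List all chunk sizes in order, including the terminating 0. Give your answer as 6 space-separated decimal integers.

Answer: 6 2 7 8 2 0

Derivation:
Chunk 1: stream[0..1]='6' size=0x6=6, data at stream[3..9]='dsnfq3' -> body[0..6], body so far='dsnfq3'
Chunk 2: stream[11..12]='2' size=0x2=2, data at stream[14..16]='zv' -> body[6..8], body so far='dsnfq3zv'
Chunk 3: stream[18..19]='7' size=0x7=7, data at stream[21..28]='xc01b6g' -> body[8..15], body so far='dsnfq3zvxc01b6g'
Chunk 4: stream[30..31]='8' size=0x8=8, data at stream[33..41]='tsud0wlp' -> body[15..23], body so far='dsnfq3zvxc01b6gtsud0wlp'
Chunk 5: stream[43..44]='2' size=0x2=2, data at stream[46..48]='1v' -> body[23..25], body so far='dsnfq3zvxc01b6gtsud0wlp1v'
Chunk 6: stream[50..51]='0' size=0 (terminator). Final body='dsnfq3zvxc01b6gtsud0wlp1v' (25 bytes)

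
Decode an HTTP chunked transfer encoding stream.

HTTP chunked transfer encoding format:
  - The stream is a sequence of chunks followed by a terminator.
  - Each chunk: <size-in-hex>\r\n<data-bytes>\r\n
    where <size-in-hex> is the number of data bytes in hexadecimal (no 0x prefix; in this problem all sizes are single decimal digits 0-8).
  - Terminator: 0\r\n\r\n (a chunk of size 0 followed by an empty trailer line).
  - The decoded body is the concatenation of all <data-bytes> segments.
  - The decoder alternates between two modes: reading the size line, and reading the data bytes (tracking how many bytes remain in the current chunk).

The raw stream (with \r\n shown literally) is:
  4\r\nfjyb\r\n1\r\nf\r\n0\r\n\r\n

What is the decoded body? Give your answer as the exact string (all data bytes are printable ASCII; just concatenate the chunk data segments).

Answer: fjybf

Derivation:
Chunk 1: stream[0..1]='4' size=0x4=4, data at stream[3..7]='fjyb' -> body[0..4], body so far='fjyb'
Chunk 2: stream[9..10]='1' size=0x1=1, data at stream[12..13]='f' -> body[4..5], body so far='fjybf'
Chunk 3: stream[15..16]='0' size=0 (terminator). Final body='fjybf' (5 bytes)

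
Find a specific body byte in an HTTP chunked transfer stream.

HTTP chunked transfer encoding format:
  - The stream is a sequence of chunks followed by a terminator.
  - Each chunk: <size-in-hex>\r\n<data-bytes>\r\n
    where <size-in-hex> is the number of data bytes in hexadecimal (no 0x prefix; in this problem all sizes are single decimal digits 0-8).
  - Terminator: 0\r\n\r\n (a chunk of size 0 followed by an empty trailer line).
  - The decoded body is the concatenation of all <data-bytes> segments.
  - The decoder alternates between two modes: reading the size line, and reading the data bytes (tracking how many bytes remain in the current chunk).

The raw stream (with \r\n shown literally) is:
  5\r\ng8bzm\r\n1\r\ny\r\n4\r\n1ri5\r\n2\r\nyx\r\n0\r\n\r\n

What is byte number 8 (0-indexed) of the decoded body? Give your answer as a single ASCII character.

Answer: i

Derivation:
Chunk 1: stream[0..1]='5' size=0x5=5, data at stream[3..8]='g8bzm' -> body[0..5], body so far='g8bzm'
Chunk 2: stream[10..11]='1' size=0x1=1, data at stream[13..14]='y' -> body[5..6], body so far='g8bzmy'
Chunk 3: stream[16..17]='4' size=0x4=4, data at stream[19..23]='1ri5' -> body[6..10], body so far='g8bzmy1ri5'
Chunk 4: stream[25..26]='2' size=0x2=2, data at stream[28..30]='yx' -> body[10..12], body so far='g8bzmy1ri5yx'
Chunk 5: stream[32..33]='0' size=0 (terminator). Final body='g8bzmy1ri5yx' (12 bytes)
Body byte 8 = 'i'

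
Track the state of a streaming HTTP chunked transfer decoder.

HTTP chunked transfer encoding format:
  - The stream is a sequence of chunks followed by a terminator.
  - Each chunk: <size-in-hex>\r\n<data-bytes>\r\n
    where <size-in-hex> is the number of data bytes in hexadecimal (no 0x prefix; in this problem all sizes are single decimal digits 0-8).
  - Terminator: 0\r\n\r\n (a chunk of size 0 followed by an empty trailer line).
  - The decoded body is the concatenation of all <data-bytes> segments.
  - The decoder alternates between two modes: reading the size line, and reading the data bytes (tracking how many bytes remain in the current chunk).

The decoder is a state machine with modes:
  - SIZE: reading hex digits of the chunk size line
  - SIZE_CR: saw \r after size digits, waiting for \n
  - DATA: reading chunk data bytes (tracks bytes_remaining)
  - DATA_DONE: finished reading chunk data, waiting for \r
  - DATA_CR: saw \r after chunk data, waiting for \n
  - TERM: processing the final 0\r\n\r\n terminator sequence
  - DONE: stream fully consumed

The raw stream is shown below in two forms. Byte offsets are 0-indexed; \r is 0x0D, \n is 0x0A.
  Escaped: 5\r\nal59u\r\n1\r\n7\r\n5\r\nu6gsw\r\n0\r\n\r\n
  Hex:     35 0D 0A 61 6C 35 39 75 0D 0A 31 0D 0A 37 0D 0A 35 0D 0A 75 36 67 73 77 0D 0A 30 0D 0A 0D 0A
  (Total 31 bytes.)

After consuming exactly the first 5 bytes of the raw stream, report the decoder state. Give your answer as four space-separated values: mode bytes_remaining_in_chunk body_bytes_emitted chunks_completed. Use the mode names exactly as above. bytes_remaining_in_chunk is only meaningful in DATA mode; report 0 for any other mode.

Answer: DATA 3 2 0

Derivation:
Byte 0 = '5': mode=SIZE remaining=0 emitted=0 chunks_done=0
Byte 1 = 0x0D: mode=SIZE_CR remaining=0 emitted=0 chunks_done=0
Byte 2 = 0x0A: mode=DATA remaining=5 emitted=0 chunks_done=0
Byte 3 = 'a': mode=DATA remaining=4 emitted=1 chunks_done=0
Byte 4 = 'l': mode=DATA remaining=3 emitted=2 chunks_done=0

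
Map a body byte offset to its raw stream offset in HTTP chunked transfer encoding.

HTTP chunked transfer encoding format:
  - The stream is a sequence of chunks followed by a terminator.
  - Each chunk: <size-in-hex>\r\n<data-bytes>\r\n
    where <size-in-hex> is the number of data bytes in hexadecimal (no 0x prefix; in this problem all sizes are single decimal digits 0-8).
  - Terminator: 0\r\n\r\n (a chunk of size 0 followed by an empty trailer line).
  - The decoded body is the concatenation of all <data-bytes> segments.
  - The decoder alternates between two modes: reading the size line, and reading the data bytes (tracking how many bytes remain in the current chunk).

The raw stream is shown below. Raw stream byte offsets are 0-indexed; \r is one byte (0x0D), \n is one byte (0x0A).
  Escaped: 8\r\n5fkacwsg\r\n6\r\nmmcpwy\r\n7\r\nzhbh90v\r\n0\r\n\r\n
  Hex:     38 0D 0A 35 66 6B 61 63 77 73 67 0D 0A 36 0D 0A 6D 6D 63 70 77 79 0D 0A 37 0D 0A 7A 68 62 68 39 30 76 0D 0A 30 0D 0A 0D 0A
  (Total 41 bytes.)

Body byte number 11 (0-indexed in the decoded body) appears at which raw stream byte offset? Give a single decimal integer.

Answer: 19

Derivation:
Chunk 1: stream[0..1]='8' size=0x8=8, data at stream[3..11]='5fkacwsg' -> body[0..8], body so far='5fkacwsg'
Chunk 2: stream[13..14]='6' size=0x6=6, data at stream[16..22]='mmcpwy' -> body[8..14], body so far='5fkacwsgmmcpwy'
Chunk 3: stream[24..25]='7' size=0x7=7, data at stream[27..34]='zhbh90v' -> body[14..21], body so far='5fkacwsgmmcpwyzhbh90v'
Chunk 4: stream[36..37]='0' size=0 (terminator). Final body='5fkacwsgmmcpwyzhbh90v' (21 bytes)
Body byte 11 at stream offset 19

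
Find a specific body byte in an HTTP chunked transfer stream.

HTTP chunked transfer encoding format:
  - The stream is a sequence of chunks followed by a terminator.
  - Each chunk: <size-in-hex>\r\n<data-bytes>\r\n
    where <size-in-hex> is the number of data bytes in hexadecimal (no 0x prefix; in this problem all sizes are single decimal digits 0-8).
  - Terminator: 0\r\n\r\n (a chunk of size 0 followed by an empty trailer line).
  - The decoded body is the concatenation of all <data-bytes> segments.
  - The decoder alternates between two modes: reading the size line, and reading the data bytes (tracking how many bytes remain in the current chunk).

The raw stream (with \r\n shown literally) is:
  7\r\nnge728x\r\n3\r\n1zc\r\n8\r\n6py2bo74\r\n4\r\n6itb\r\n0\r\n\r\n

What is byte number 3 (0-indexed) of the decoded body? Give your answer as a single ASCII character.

Answer: 7

Derivation:
Chunk 1: stream[0..1]='7' size=0x7=7, data at stream[3..10]='nge728x' -> body[0..7], body so far='nge728x'
Chunk 2: stream[12..13]='3' size=0x3=3, data at stream[15..18]='1zc' -> body[7..10], body so far='nge728x1zc'
Chunk 3: stream[20..21]='8' size=0x8=8, data at stream[23..31]='6py2bo74' -> body[10..18], body so far='nge728x1zc6py2bo74'
Chunk 4: stream[33..34]='4' size=0x4=4, data at stream[36..40]='6itb' -> body[18..22], body so far='nge728x1zc6py2bo746itb'
Chunk 5: stream[42..43]='0' size=0 (terminator). Final body='nge728x1zc6py2bo746itb' (22 bytes)
Body byte 3 = '7'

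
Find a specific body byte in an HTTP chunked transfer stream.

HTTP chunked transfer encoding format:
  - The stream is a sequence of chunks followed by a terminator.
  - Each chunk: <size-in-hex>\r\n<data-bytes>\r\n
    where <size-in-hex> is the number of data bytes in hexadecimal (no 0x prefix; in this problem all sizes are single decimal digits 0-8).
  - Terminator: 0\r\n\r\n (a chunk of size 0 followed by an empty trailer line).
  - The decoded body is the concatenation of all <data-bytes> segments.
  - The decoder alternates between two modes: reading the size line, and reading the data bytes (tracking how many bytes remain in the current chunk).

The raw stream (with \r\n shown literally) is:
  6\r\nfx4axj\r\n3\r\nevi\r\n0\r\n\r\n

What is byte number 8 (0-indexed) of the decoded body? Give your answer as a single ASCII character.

Answer: i

Derivation:
Chunk 1: stream[0..1]='6' size=0x6=6, data at stream[3..9]='fx4axj' -> body[0..6], body so far='fx4axj'
Chunk 2: stream[11..12]='3' size=0x3=3, data at stream[14..17]='evi' -> body[6..9], body so far='fx4axjevi'
Chunk 3: stream[19..20]='0' size=0 (terminator). Final body='fx4axjevi' (9 bytes)
Body byte 8 = 'i'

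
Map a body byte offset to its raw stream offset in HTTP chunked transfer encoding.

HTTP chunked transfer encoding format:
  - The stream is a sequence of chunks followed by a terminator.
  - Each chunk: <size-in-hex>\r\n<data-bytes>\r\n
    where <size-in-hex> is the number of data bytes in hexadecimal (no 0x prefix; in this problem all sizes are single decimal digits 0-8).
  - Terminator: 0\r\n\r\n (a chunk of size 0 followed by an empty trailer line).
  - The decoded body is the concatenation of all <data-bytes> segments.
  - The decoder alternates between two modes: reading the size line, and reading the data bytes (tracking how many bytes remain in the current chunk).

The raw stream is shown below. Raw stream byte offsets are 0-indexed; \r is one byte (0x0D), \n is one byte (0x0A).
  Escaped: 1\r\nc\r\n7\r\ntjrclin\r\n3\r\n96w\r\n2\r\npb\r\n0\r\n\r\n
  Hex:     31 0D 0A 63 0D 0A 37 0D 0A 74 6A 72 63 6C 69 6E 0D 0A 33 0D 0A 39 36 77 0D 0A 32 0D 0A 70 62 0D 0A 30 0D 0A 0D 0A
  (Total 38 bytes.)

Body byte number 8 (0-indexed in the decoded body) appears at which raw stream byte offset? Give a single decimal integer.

Answer: 21

Derivation:
Chunk 1: stream[0..1]='1' size=0x1=1, data at stream[3..4]='c' -> body[0..1], body so far='c'
Chunk 2: stream[6..7]='7' size=0x7=7, data at stream[9..16]='tjrclin' -> body[1..8], body so far='ctjrclin'
Chunk 3: stream[18..19]='3' size=0x3=3, data at stream[21..24]='96w' -> body[8..11], body so far='ctjrclin96w'
Chunk 4: stream[26..27]='2' size=0x2=2, data at stream[29..31]='pb' -> body[11..13], body so far='ctjrclin96wpb'
Chunk 5: stream[33..34]='0' size=0 (terminator). Final body='ctjrclin96wpb' (13 bytes)
Body byte 8 at stream offset 21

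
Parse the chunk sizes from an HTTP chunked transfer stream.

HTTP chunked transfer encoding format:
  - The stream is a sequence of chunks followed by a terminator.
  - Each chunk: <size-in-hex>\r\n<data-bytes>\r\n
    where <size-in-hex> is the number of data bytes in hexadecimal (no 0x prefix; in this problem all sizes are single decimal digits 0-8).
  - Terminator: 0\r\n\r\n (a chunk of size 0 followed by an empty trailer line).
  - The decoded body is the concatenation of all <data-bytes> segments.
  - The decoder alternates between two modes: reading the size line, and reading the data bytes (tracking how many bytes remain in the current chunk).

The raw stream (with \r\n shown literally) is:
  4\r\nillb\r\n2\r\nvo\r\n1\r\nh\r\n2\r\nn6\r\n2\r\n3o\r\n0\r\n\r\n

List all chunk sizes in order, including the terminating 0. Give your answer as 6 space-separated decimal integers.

Chunk 1: stream[0..1]='4' size=0x4=4, data at stream[3..7]='illb' -> body[0..4], body so far='illb'
Chunk 2: stream[9..10]='2' size=0x2=2, data at stream[12..14]='vo' -> body[4..6], body so far='illbvo'
Chunk 3: stream[16..17]='1' size=0x1=1, data at stream[19..20]='h' -> body[6..7], body so far='illbvoh'
Chunk 4: stream[22..23]='2' size=0x2=2, data at stream[25..27]='n6' -> body[7..9], body so far='illbvohn6'
Chunk 5: stream[29..30]='2' size=0x2=2, data at stream[32..34]='3o' -> body[9..11], body so far='illbvohn63o'
Chunk 6: stream[36..37]='0' size=0 (terminator). Final body='illbvohn63o' (11 bytes)

Answer: 4 2 1 2 2 0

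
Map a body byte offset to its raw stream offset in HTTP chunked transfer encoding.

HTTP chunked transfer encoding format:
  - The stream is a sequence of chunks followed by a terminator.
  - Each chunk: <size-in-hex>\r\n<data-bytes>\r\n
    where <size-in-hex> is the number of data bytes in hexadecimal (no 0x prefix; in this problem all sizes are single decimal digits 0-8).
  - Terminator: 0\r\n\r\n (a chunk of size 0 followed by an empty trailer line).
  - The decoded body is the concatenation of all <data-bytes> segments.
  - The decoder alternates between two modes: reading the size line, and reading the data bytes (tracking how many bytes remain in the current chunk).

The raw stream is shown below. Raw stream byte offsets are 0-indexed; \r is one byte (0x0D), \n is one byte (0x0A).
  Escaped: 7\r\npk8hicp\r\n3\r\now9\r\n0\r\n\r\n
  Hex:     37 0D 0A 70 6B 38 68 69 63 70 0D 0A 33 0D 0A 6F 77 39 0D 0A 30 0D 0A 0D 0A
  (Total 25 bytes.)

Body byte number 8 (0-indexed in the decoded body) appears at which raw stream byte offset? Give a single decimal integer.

Chunk 1: stream[0..1]='7' size=0x7=7, data at stream[3..10]='pk8hicp' -> body[0..7], body so far='pk8hicp'
Chunk 2: stream[12..13]='3' size=0x3=3, data at stream[15..18]='ow9' -> body[7..10], body so far='pk8hicpow9'
Chunk 3: stream[20..21]='0' size=0 (terminator). Final body='pk8hicpow9' (10 bytes)
Body byte 8 at stream offset 16

Answer: 16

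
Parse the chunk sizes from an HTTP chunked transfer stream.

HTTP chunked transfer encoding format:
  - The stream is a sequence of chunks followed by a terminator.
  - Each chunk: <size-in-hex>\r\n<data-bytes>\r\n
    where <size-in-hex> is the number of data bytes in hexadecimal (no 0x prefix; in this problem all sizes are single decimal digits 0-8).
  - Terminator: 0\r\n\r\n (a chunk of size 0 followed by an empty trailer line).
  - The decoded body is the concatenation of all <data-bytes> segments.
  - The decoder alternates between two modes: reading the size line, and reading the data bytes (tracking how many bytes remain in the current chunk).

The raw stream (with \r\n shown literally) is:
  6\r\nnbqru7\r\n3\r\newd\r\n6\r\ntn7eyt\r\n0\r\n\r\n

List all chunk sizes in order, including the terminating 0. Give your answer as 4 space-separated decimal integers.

Answer: 6 3 6 0

Derivation:
Chunk 1: stream[0..1]='6' size=0x6=6, data at stream[3..9]='nbqru7' -> body[0..6], body so far='nbqru7'
Chunk 2: stream[11..12]='3' size=0x3=3, data at stream[14..17]='ewd' -> body[6..9], body so far='nbqru7ewd'
Chunk 3: stream[19..20]='6' size=0x6=6, data at stream[22..28]='tn7eyt' -> body[9..15], body so far='nbqru7ewdtn7eyt'
Chunk 4: stream[30..31]='0' size=0 (terminator). Final body='nbqru7ewdtn7eyt' (15 bytes)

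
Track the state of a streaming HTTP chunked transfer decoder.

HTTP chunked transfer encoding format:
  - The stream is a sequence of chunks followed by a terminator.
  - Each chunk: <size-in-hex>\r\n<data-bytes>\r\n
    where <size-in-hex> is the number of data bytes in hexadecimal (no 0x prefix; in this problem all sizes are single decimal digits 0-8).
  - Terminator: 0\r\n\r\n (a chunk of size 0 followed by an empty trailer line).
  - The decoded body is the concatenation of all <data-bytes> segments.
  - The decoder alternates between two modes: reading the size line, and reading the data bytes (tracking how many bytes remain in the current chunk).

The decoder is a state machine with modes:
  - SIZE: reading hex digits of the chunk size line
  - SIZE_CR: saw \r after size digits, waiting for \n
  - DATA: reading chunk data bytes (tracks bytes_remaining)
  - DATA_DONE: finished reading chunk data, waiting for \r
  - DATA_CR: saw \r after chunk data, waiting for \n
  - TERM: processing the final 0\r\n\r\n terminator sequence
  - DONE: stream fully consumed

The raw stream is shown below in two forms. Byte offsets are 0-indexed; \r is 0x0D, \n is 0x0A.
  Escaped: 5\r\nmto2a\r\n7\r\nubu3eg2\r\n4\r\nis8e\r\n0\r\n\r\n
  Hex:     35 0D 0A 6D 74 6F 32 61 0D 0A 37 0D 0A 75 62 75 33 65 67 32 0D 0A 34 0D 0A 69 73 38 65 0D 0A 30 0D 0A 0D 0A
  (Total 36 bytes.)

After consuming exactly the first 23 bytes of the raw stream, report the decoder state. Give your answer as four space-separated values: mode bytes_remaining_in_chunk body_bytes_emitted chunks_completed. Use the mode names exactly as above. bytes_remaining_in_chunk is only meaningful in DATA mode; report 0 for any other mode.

Byte 0 = '5': mode=SIZE remaining=0 emitted=0 chunks_done=0
Byte 1 = 0x0D: mode=SIZE_CR remaining=0 emitted=0 chunks_done=0
Byte 2 = 0x0A: mode=DATA remaining=5 emitted=0 chunks_done=0
Byte 3 = 'm': mode=DATA remaining=4 emitted=1 chunks_done=0
Byte 4 = 't': mode=DATA remaining=3 emitted=2 chunks_done=0
Byte 5 = 'o': mode=DATA remaining=2 emitted=3 chunks_done=0
Byte 6 = '2': mode=DATA remaining=1 emitted=4 chunks_done=0
Byte 7 = 'a': mode=DATA_DONE remaining=0 emitted=5 chunks_done=0
Byte 8 = 0x0D: mode=DATA_CR remaining=0 emitted=5 chunks_done=0
Byte 9 = 0x0A: mode=SIZE remaining=0 emitted=5 chunks_done=1
Byte 10 = '7': mode=SIZE remaining=0 emitted=5 chunks_done=1
Byte 11 = 0x0D: mode=SIZE_CR remaining=0 emitted=5 chunks_done=1
Byte 12 = 0x0A: mode=DATA remaining=7 emitted=5 chunks_done=1
Byte 13 = 'u': mode=DATA remaining=6 emitted=6 chunks_done=1
Byte 14 = 'b': mode=DATA remaining=5 emitted=7 chunks_done=1
Byte 15 = 'u': mode=DATA remaining=4 emitted=8 chunks_done=1
Byte 16 = '3': mode=DATA remaining=3 emitted=9 chunks_done=1
Byte 17 = 'e': mode=DATA remaining=2 emitted=10 chunks_done=1
Byte 18 = 'g': mode=DATA remaining=1 emitted=11 chunks_done=1
Byte 19 = '2': mode=DATA_DONE remaining=0 emitted=12 chunks_done=1
Byte 20 = 0x0D: mode=DATA_CR remaining=0 emitted=12 chunks_done=1
Byte 21 = 0x0A: mode=SIZE remaining=0 emitted=12 chunks_done=2
Byte 22 = '4': mode=SIZE remaining=0 emitted=12 chunks_done=2

Answer: SIZE 0 12 2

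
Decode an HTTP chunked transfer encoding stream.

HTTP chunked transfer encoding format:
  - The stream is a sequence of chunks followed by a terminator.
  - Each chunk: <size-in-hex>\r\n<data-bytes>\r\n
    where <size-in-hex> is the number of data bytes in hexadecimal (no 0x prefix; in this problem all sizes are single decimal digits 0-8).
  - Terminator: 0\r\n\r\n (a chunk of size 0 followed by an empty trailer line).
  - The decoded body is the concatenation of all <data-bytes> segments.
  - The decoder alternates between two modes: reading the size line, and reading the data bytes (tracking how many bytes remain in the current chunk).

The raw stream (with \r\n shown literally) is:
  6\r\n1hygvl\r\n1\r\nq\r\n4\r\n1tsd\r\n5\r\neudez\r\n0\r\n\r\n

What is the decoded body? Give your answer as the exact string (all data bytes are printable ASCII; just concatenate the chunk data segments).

Chunk 1: stream[0..1]='6' size=0x6=6, data at stream[3..9]='1hygvl' -> body[0..6], body so far='1hygvl'
Chunk 2: stream[11..12]='1' size=0x1=1, data at stream[14..15]='q' -> body[6..7], body so far='1hygvlq'
Chunk 3: stream[17..18]='4' size=0x4=4, data at stream[20..24]='1tsd' -> body[7..11], body so far='1hygvlq1tsd'
Chunk 4: stream[26..27]='5' size=0x5=5, data at stream[29..34]='eudez' -> body[11..16], body so far='1hygvlq1tsdeudez'
Chunk 5: stream[36..37]='0' size=0 (terminator). Final body='1hygvlq1tsdeudez' (16 bytes)

Answer: 1hygvlq1tsdeudez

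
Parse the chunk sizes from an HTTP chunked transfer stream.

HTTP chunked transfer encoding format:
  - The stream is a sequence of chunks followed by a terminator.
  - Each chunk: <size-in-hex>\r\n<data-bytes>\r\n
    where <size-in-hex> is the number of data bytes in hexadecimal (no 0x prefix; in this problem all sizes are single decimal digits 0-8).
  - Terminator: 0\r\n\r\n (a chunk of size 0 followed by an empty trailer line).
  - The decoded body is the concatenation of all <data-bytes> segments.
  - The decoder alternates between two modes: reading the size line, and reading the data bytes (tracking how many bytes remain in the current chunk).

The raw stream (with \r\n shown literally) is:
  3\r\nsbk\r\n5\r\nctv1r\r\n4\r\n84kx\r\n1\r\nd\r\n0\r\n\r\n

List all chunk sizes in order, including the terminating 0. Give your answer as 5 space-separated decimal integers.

Answer: 3 5 4 1 0

Derivation:
Chunk 1: stream[0..1]='3' size=0x3=3, data at stream[3..6]='sbk' -> body[0..3], body so far='sbk'
Chunk 2: stream[8..9]='5' size=0x5=5, data at stream[11..16]='ctv1r' -> body[3..8], body so far='sbkctv1r'
Chunk 3: stream[18..19]='4' size=0x4=4, data at stream[21..25]='84kx' -> body[8..12], body so far='sbkctv1r84kx'
Chunk 4: stream[27..28]='1' size=0x1=1, data at stream[30..31]='d' -> body[12..13], body so far='sbkctv1r84kxd'
Chunk 5: stream[33..34]='0' size=0 (terminator). Final body='sbkctv1r84kxd' (13 bytes)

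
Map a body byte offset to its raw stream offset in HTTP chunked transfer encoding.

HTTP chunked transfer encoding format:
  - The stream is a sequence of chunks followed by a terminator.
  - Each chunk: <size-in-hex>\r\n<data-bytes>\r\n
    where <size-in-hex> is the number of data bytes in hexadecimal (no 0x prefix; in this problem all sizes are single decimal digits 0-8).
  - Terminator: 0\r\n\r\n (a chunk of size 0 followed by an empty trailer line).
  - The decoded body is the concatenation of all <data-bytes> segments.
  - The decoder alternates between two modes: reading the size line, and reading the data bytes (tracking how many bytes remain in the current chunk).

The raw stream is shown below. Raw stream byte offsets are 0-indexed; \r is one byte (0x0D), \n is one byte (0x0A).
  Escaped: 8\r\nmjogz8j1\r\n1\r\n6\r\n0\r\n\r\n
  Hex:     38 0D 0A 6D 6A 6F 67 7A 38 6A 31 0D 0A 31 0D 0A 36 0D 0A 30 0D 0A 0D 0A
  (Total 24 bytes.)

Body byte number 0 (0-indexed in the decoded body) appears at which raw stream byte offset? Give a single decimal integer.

Chunk 1: stream[0..1]='8' size=0x8=8, data at stream[3..11]='mjogz8j1' -> body[0..8], body so far='mjogz8j1'
Chunk 2: stream[13..14]='1' size=0x1=1, data at stream[16..17]='6' -> body[8..9], body so far='mjogz8j16'
Chunk 3: stream[19..20]='0' size=0 (terminator). Final body='mjogz8j16' (9 bytes)
Body byte 0 at stream offset 3

Answer: 3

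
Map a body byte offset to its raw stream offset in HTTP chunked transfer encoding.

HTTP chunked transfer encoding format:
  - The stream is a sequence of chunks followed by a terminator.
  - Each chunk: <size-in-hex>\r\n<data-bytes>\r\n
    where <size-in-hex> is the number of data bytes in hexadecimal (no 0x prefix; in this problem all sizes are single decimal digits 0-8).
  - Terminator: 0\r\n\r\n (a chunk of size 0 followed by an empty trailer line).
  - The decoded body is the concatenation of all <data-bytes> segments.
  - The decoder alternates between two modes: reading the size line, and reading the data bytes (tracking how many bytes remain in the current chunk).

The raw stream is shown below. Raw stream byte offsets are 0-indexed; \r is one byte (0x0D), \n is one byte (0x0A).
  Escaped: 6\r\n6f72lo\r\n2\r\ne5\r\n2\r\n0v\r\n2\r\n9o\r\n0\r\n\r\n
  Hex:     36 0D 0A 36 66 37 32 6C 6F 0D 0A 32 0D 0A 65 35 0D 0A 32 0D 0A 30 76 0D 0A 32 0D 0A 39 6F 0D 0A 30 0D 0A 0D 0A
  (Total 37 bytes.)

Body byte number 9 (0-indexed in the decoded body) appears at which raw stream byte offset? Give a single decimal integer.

Answer: 22

Derivation:
Chunk 1: stream[0..1]='6' size=0x6=6, data at stream[3..9]='6f72lo' -> body[0..6], body so far='6f72lo'
Chunk 2: stream[11..12]='2' size=0x2=2, data at stream[14..16]='e5' -> body[6..8], body so far='6f72loe5'
Chunk 3: stream[18..19]='2' size=0x2=2, data at stream[21..23]='0v' -> body[8..10], body so far='6f72loe50v'
Chunk 4: stream[25..26]='2' size=0x2=2, data at stream[28..30]='9o' -> body[10..12], body so far='6f72loe50v9o'
Chunk 5: stream[32..33]='0' size=0 (terminator). Final body='6f72loe50v9o' (12 bytes)
Body byte 9 at stream offset 22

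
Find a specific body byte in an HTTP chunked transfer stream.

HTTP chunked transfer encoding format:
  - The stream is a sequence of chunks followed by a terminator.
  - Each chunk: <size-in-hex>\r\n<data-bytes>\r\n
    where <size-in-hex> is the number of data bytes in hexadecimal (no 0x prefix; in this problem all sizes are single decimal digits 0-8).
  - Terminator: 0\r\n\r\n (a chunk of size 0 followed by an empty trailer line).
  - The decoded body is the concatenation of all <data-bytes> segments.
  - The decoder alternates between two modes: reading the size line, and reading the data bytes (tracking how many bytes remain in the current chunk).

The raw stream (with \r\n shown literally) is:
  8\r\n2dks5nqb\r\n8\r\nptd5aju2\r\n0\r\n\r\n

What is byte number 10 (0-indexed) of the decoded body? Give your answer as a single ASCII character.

Answer: d

Derivation:
Chunk 1: stream[0..1]='8' size=0x8=8, data at stream[3..11]='2dks5nqb' -> body[0..8], body so far='2dks5nqb'
Chunk 2: stream[13..14]='8' size=0x8=8, data at stream[16..24]='ptd5aju2' -> body[8..16], body so far='2dks5nqbptd5aju2'
Chunk 3: stream[26..27]='0' size=0 (terminator). Final body='2dks5nqbptd5aju2' (16 bytes)
Body byte 10 = 'd'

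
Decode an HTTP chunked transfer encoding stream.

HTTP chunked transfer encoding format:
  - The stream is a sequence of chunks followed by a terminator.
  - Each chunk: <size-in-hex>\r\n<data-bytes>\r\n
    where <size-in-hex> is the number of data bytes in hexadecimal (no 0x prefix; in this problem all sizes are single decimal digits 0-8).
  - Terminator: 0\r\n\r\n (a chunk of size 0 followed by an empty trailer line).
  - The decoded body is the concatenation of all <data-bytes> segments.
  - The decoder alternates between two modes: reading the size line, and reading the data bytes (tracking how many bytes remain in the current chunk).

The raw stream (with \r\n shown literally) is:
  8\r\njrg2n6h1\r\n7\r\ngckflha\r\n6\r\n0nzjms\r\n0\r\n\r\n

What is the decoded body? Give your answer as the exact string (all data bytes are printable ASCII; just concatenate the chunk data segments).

Chunk 1: stream[0..1]='8' size=0x8=8, data at stream[3..11]='jrg2n6h1' -> body[0..8], body so far='jrg2n6h1'
Chunk 2: stream[13..14]='7' size=0x7=7, data at stream[16..23]='gckflha' -> body[8..15], body so far='jrg2n6h1gckflha'
Chunk 3: stream[25..26]='6' size=0x6=6, data at stream[28..34]='0nzjms' -> body[15..21], body so far='jrg2n6h1gckflha0nzjms'
Chunk 4: stream[36..37]='0' size=0 (terminator). Final body='jrg2n6h1gckflha0nzjms' (21 bytes)

Answer: jrg2n6h1gckflha0nzjms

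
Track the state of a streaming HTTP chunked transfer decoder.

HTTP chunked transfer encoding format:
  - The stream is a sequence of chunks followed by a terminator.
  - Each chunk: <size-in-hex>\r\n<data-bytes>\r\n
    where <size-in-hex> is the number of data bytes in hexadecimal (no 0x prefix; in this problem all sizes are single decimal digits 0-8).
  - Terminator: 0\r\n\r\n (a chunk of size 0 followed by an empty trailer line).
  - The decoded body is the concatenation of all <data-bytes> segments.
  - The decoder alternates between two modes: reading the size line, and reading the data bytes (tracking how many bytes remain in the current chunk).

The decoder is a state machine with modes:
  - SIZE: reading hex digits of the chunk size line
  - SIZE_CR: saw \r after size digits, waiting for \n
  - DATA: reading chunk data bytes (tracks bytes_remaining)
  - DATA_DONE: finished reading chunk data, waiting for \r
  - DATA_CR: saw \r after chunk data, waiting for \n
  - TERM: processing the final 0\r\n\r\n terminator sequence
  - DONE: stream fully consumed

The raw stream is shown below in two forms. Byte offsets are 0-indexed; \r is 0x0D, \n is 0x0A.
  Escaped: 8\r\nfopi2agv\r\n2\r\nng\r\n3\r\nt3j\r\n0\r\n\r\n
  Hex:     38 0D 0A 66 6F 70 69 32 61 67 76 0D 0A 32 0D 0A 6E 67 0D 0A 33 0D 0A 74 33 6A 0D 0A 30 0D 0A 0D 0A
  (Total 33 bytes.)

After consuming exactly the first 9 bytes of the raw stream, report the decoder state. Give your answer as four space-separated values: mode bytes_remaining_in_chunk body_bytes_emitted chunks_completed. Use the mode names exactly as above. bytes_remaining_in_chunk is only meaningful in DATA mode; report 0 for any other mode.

Byte 0 = '8': mode=SIZE remaining=0 emitted=0 chunks_done=0
Byte 1 = 0x0D: mode=SIZE_CR remaining=0 emitted=0 chunks_done=0
Byte 2 = 0x0A: mode=DATA remaining=8 emitted=0 chunks_done=0
Byte 3 = 'f': mode=DATA remaining=7 emitted=1 chunks_done=0
Byte 4 = 'o': mode=DATA remaining=6 emitted=2 chunks_done=0
Byte 5 = 'p': mode=DATA remaining=5 emitted=3 chunks_done=0
Byte 6 = 'i': mode=DATA remaining=4 emitted=4 chunks_done=0
Byte 7 = '2': mode=DATA remaining=3 emitted=5 chunks_done=0
Byte 8 = 'a': mode=DATA remaining=2 emitted=6 chunks_done=0

Answer: DATA 2 6 0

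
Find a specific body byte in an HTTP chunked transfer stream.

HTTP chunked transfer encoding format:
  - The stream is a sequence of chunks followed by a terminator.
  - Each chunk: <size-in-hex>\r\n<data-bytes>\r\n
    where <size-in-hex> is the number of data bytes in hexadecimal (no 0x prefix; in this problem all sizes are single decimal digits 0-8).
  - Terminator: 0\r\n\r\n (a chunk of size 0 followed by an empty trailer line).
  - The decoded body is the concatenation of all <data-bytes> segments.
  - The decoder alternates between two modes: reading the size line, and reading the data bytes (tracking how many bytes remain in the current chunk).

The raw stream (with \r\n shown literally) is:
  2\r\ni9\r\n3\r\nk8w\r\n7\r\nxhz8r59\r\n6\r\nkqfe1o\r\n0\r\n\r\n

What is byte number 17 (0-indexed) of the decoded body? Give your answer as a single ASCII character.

Answer: o

Derivation:
Chunk 1: stream[0..1]='2' size=0x2=2, data at stream[3..5]='i9' -> body[0..2], body so far='i9'
Chunk 2: stream[7..8]='3' size=0x3=3, data at stream[10..13]='k8w' -> body[2..5], body so far='i9k8w'
Chunk 3: stream[15..16]='7' size=0x7=7, data at stream[18..25]='xhz8r59' -> body[5..12], body so far='i9k8wxhz8r59'
Chunk 4: stream[27..28]='6' size=0x6=6, data at stream[30..36]='kqfe1o' -> body[12..18], body so far='i9k8wxhz8r59kqfe1o'
Chunk 5: stream[38..39]='0' size=0 (terminator). Final body='i9k8wxhz8r59kqfe1o' (18 bytes)
Body byte 17 = 'o'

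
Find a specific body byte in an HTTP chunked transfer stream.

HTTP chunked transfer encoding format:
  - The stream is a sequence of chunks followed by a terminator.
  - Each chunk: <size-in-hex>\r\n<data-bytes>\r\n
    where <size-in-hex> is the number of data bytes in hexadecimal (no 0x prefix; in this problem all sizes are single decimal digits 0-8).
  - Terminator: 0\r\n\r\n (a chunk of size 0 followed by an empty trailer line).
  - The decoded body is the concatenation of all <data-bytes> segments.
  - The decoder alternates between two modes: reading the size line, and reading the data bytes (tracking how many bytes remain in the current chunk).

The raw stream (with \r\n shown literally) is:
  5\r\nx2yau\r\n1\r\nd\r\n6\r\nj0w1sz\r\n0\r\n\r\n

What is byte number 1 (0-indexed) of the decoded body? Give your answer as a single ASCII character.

Answer: 2

Derivation:
Chunk 1: stream[0..1]='5' size=0x5=5, data at stream[3..8]='x2yau' -> body[0..5], body so far='x2yau'
Chunk 2: stream[10..11]='1' size=0x1=1, data at stream[13..14]='d' -> body[5..6], body so far='x2yaud'
Chunk 3: stream[16..17]='6' size=0x6=6, data at stream[19..25]='j0w1sz' -> body[6..12], body so far='x2yaudj0w1sz'
Chunk 4: stream[27..28]='0' size=0 (terminator). Final body='x2yaudj0w1sz' (12 bytes)
Body byte 1 = '2'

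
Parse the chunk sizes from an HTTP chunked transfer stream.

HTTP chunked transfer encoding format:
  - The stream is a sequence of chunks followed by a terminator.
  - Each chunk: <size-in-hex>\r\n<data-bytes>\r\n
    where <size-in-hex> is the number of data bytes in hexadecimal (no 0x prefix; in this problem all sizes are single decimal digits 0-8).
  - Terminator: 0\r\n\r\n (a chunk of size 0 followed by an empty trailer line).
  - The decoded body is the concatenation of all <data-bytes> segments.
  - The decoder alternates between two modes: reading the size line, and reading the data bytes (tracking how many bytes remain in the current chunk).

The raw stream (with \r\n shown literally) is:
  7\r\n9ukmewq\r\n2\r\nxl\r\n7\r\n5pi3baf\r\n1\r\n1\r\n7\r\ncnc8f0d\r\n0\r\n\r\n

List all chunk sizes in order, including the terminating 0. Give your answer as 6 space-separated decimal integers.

Chunk 1: stream[0..1]='7' size=0x7=7, data at stream[3..10]='9ukmewq' -> body[0..7], body so far='9ukmewq'
Chunk 2: stream[12..13]='2' size=0x2=2, data at stream[15..17]='xl' -> body[7..9], body so far='9ukmewqxl'
Chunk 3: stream[19..20]='7' size=0x7=7, data at stream[22..29]='5pi3baf' -> body[9..16], body so far='9ukmewqxl5pi3baf'
Chunk 4: stream[31..32]='1' size=0x1=1, data at stream[34..35]='1' -> body[16..17], body so far='9ukmewqxl5pi3baf1'
Chunk 5: stream[37..38]='7' size=0x7=7, data at stream[40..47]='cnc8f0d' -> body[17..24], body so far='9ukmewqxl5pi3baf1cnc8f0d'
Chunk 6: stream[49..50]='0' size=0 (terminator). Final body='9ukmewqxl5pi3baf1cnc8f0d' (24 bytes)

Answer: 7 2 7 1 7 0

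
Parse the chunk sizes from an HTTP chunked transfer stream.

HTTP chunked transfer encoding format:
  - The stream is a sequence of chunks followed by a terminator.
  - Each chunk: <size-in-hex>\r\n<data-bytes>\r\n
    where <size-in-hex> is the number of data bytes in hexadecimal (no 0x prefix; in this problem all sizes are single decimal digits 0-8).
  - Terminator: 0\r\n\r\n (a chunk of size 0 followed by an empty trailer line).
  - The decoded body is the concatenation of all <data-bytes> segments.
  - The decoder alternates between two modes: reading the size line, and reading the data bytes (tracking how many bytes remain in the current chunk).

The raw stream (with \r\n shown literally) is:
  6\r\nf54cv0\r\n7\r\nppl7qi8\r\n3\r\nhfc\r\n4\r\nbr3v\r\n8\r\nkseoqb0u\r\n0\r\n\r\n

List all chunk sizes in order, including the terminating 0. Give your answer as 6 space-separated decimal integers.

Chunk 1: stream[0..1]='6' size=0x6=6, data at stream[3..9]='f54cv0' -> body[0..6], body so far='f54cv0'
Chunk 2: stream[11..12]='7' size=0x7=7, data at stream[14..21]='ppl7qi8' -> body[6..13], body so far='f54cv0ppl7qi8'
Chunk 3: stream[23..24]='3' size=0x3=3, data at stream[26..29]='hfc' -> body[13..16], body so far='f54cv0ppl7qi8hfc'
Chunk 4: stream[31..32]='4' size=0x4=4, data at stream[34..38]='br3v' -> body[16..20], body so far='f54cv0ppl7qi8hfcbr3v'
Chunk 5: stream[40..41]='8' size=0x8=8, data at stream[43..51]='kseoqb0u' -> body[20..28], body so far='f54cv0ppl7qi8hfcbr3vkseoqb0u'
Chunk 6: stream[53..54]='0' size=0 (terminator). Final body='f54cv0ppl7qi8hfcbr3vkseoqb0u' (28 bytes)

Answer: 6 7 3 4 8 0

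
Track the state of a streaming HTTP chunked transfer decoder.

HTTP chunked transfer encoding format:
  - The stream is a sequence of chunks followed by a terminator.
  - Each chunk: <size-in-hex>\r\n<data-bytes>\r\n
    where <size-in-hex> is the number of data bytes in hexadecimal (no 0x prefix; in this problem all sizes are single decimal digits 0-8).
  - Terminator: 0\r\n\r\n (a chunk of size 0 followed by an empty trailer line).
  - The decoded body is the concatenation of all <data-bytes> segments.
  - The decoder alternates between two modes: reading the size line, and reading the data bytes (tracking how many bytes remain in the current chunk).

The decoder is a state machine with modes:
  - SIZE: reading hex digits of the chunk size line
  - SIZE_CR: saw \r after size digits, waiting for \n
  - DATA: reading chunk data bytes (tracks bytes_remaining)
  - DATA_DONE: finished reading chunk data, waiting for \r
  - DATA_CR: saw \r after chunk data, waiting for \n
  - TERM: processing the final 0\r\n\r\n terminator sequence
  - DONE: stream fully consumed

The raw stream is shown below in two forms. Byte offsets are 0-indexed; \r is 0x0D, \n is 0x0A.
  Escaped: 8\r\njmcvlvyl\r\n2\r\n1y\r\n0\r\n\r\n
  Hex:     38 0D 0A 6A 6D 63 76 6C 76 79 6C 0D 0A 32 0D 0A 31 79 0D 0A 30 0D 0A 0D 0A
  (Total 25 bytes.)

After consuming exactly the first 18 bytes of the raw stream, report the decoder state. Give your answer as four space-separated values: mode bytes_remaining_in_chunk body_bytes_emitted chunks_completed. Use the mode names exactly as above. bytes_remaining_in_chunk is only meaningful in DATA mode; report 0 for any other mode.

Answer: DATA_DONE 0 10 1

Derivation:
Byte 0 = '8': mode=SIZE remaining=0 emitted=0 chunks_done=0
Byte 1 = 0x0D: mode=SIZE_CR remaining=0 emitted=0 chunks_done=0
Byte 2 = 0x0A: mode=DATA remaining=8 emitted=0 chunks_done=0
Byte 3 = 'j': mode=DATA remaining=7 emitted=1 chunks_done=0
Byte 4 = 'm': mode=DATA remaining=6 emitted=2 chunks_done=0
Byte 5 = 'c': mode=DATA remaining=5 emitted=3 chunks_done=0
Byte 6 = 'v': mode=DATA remaining=4 emitted=4 chunks_done=0
Byte 7 = 'l': mode=DATA remaining=3 emitted=5 chunks_done=0
Byte 8 = 'v': mode=DATA remaining=2 emitted=6 chunks_done=0
Byte 9 = 'y': mode=DATA remaining=1 emitted=7 chunks_done=0
Byte 10 = 'l': mode=DATA_DONE remaining=0 emitted=8 chunks_done=0
Byte 11 = 0x0D: mode=DATA_CR remaining=0 emitted=8 chunks_done=0
Byte 12 = 0x0A: mode=SIZE remaining=0 emitted=8 chunks_done=1
Byte 13 = '2': mode=SIZE remaining=0 emitted=8 chunks_done=1
Byte 14 = 0x0D: mode=SIZE_CR remaining=0 emitted=8 chunks_done=1
Byte 15 = 0x0A: mode=DATA remaining=2 emitted=8 chunks_done=1
Byte 16 = '1': mode=DATA remaining=1 emitted=9 chunks_done=1
Byte 17 = 'y': mode=DATA_DONE remaining=0 emitted=10 chunks_done=1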